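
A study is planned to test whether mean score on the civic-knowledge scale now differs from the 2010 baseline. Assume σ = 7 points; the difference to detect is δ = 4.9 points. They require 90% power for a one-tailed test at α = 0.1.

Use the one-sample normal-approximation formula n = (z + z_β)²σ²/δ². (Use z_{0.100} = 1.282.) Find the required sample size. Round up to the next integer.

n = 14

n = (z_α + z_β)² · σ² / δ²
  = (1.282 + 1.282)² · 7² / 4.9²
  = 6.5741 · 49 / 24.01
  = 13.42
Round up → n = 14.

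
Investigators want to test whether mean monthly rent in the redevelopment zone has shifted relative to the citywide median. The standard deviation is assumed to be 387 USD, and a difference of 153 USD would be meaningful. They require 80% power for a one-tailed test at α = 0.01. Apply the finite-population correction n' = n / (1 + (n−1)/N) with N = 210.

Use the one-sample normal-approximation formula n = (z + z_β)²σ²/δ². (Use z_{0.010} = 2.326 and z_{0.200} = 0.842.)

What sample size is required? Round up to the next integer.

n = (z_α + z_β)² · σ² / δ²
  = (2.326 + 0.842)² · 387² / 153²
  = 10.0362 · 149769 / 23409
  = 64.21
Finite-population correction (N = 210): 64.21 / (1 + (64.21 − 1)/210) = 49.35.
Round up → n = 50.

n = 50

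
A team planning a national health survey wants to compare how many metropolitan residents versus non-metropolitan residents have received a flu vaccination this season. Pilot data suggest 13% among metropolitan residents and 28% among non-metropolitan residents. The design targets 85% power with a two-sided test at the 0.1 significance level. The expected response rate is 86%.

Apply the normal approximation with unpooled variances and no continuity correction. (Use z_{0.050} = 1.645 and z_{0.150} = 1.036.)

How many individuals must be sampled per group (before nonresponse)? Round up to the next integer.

n = 117 per group

n = (z_{α/2} + z_β)² · [p₁(1−p₁) + p₂(1−p₂)] / (p₁ − p₂)²
  = (1.645 + 1.036)² · (0.13·0.87 + 0.28·0.72) / (-0.15)²
  = (2.681)² · (0.1131 + 0.2016) / 0.0225
  = 7.1878 · 0.3147 / 0.0225
  = 100.53
Adjust for 86% response: 100.53 / 0.86 = 116.90.
Round up → n = 117 per group.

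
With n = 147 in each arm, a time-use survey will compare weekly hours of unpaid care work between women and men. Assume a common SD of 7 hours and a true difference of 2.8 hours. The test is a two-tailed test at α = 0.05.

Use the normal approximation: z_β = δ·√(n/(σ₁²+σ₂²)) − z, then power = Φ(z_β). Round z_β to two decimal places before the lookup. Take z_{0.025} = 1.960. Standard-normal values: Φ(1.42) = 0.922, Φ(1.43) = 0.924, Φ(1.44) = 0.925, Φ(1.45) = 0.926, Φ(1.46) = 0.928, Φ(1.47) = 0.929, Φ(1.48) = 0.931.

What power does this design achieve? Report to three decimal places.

Power ≈ 0.929

z_β = δ·√(n/(σ₁²+σ₂²)) − z_{α/2}
    = 2.8 · √(147/98) − 1.960
    = 2.8 · 1.22474 − 1.960
    = 3.4293 − 1.960 = 1.4693 → 1.47
Power = Φ(1.47) = 0.929.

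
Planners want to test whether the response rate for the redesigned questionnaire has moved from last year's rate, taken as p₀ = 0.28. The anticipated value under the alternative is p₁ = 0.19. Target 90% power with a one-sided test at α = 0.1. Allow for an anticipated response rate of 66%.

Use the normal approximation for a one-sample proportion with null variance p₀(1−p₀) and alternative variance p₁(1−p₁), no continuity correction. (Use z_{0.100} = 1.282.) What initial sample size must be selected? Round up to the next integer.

n = [z_α·√(p₀q₀) + z_β·√(p₁q₁)]² / (p₁ − p₀)²
  = [1.282·√(0.28·0.72) + 1.282·√(0.19·0.81)]² / (-0.09)²
  = [1.282·0.4490 + 1.282·0.3923]² / 0.0081
  = [1.0785]² / 0.0081
  = 143.61
Adjust for 66% response: 143.61 / 0.66 = 217.59.
Round up → n = 218.

n = 218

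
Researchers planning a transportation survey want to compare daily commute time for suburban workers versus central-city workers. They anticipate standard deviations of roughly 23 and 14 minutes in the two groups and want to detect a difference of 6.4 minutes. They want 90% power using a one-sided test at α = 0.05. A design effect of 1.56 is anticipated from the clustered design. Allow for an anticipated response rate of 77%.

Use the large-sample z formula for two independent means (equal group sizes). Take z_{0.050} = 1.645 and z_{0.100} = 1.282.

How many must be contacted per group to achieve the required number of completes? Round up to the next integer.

n = (z_α + z_β)² · (σ₁² + σ₂²) / δ²
  = (1.645 + 1.282)² · (23² + 14² = 725) / 6.4²
  = 8.5673 · 725 / 40.96
  = 151.64
Design effect: 1.56 × 151.64 = 236.56.
Adjust for 77% response: 236.56 / 0.77 = 307.23.
Round up → n = 308 per group.

n = 308 per group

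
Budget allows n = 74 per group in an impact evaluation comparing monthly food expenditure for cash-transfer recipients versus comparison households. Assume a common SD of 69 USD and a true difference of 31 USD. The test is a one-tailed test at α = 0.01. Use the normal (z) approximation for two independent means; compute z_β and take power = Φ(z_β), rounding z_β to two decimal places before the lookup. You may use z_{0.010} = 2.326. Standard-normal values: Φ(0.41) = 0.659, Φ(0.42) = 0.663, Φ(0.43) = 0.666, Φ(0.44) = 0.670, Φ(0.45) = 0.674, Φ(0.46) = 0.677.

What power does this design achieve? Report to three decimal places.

Power ≈ 0.659

z_β = δ·√(n/(σ₁²+σ₂²)) − z_α
    = 31 · √(74/9522) − 2.326
    = 31 · 0.08816 − 2.326
    = 2.7328 − 2.326 = 0.4068 → 0.41
Power = Φ(0.41) = 0.659.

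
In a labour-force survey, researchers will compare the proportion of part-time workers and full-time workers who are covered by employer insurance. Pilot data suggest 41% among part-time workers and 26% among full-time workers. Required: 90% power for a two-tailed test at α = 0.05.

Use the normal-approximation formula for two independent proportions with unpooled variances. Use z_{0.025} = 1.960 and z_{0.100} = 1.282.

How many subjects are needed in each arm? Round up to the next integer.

n = 203 per group

n = (z_{α/2} + z_β)² · [p₁(1−p₁) + p₂(1−p₂)] / (p₁ − p₂)²
  = (1.960 + 1.282)² · (0.41·0.59 + 0.26·0.74) / (0.15)²
  = (3.242)² · (0.2419 + 0.1924) / 0.0225
  = 10.5106 · 0.4343 / 0.0225
  = 202.88
Round up → n = 203 per group.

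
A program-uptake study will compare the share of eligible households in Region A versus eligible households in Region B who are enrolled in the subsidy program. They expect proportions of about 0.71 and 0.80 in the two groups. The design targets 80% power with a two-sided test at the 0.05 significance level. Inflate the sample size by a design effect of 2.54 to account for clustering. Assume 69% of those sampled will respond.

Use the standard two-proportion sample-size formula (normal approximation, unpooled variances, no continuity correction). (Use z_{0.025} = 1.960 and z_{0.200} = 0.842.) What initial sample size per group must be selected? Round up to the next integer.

n = 1306 per group

n = (z_{α/2} + z_β)² · [p₁(1−p₁) + p₂(1−p₂)] / (p₁ − p₂)²
  = (1.960 + 0.842)² · (0.71·0.29 + 0.80·0.20) / (-0.09)²
  = (2.802)² · (0.2059 + 0.1600) / 0.0081
  = 7.8512 · 0.3659 / 0.0081
  = 354.66
Design effect: 2.54 × 354.66 = 900.84.
Adjust for 69% response: 900.84 / 0.69 = 1305.56.
Round up → n = 1306 per group.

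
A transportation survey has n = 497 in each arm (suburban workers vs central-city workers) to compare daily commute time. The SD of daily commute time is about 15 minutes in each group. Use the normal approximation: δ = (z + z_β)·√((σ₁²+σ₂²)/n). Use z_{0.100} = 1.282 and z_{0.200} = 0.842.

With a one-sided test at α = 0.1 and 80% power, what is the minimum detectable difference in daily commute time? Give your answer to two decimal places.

δ = (z_α + z_β) · √((σ₁²+σ₂²)/n)
  = (1.282 + 0.842) · √(450/497)
  = 2.124 · √0.90543
  = 2.124 · 0.9515
  = 2.0211

Minimum detectable difference ≈ 2.02 minutes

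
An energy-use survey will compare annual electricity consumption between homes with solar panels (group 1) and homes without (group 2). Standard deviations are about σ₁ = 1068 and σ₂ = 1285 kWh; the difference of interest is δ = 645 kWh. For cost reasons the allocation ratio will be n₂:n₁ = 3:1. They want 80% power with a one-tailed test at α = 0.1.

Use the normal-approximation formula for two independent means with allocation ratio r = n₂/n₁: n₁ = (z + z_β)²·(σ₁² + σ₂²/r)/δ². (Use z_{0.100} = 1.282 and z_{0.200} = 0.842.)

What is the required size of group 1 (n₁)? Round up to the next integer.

n₁ = 19

n₁ = (z_α + z_β)² · (σ₁² + σ₂²/r) / δ²
   = (1.282 + 0.842)² · (1068² + 1285²/3) / 645²
   = 4.5114 · (1140624 + 550408.3) / 416025
   = 4.5114 · 1691032.3 / 416025
   = 18.34
Round up → n₁ = 19; n₂ = r·n₁ = 3 × 19 = 57.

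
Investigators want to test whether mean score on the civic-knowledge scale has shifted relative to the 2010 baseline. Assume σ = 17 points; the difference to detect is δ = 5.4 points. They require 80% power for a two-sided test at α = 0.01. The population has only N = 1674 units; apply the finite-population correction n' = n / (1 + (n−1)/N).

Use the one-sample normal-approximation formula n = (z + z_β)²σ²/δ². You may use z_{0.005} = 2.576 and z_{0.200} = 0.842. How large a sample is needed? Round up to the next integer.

n = (z_{α/2} + z_β)² · σ² / δ²
  = (2.576 + 0.842)² · 17² / 5.4²
  = 11.6827 · 289 / 29.16
  = 115.79
Finite-population correction (N = 1674): 115.79 / (1 + (115.79 − 1)/1674) = 108.36.
Round up → n = 109.

n = 109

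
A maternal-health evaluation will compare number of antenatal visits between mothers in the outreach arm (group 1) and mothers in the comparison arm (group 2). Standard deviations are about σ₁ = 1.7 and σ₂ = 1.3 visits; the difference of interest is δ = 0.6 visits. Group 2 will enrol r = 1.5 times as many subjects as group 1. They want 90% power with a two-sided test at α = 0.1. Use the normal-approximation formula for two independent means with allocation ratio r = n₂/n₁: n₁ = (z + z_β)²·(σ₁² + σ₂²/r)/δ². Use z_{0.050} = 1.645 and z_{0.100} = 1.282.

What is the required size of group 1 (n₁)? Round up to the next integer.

n₁ = (z_{α/2} + z_β)² · (σ₁² + σ₂²/r) / δ²
   = (1.645 + 1.282)² · (1.7² + 1.3²/1.5) / 0.6²
   = 8.5673 · (2.89 + 1.1267) / 0.36
   = 8.5673 · 4.0167 / 0.36
   = 95.59
Round up → n₁ = 96; n₂ = r·n₁ = 1.5 × 96 = 144.

n₁ = 96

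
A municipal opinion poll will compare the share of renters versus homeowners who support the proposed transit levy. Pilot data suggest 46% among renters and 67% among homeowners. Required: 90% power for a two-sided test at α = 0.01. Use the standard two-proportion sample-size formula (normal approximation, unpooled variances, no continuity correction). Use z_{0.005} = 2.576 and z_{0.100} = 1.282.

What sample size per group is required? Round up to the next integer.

n = 159 per group

n = (z_{α/2} + z_β)² · [p₁(1−p₁) + p₂(1−p₂)] / (p₁ − p₂)²
  = (2.576 + 1.282)² · (0.46·0.54 + 0.67·0.33) / (-0.21)²
  = (3.858)² · (0.2484 + 0.2211) / 0.0441
  = 14.8842 · 0.4695 / 0.0441
  = 158.46
Round up → n = 159 per group.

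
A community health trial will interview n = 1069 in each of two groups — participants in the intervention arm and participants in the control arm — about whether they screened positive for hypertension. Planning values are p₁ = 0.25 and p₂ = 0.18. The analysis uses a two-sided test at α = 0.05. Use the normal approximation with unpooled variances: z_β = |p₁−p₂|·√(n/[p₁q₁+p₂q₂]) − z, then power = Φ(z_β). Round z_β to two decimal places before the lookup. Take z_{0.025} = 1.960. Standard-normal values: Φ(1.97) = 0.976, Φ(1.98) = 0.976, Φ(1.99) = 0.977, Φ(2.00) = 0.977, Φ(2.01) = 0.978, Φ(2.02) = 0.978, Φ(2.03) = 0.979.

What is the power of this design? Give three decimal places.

Power ≈ 0.977

z_β = |p₁−p₂|·√(n/[p₁q₁+p₂q₂]) − z_{α/2}
    = 0.07 · √(1069/0.3351) − 1.960
    = 0.07 · 56.4809 − 1.960
    = 3.9537 − 1.960 = 1.9937 → 1.99
Power = Φ(1.99) = 0.977.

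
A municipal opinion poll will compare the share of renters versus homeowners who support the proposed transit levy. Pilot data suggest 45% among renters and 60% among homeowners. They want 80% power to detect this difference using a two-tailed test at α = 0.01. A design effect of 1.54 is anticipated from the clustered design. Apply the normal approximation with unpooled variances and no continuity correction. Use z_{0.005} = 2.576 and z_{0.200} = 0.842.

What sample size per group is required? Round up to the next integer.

n = (z_{α/2} + z_β)² · [p₁(1−p₁) + p₂(1−p₂)] / (p₁ − p₂)²
  = (2.576 + 0.842)² · (0.45·0.55 + 0.60·0.40) / (-0.15)²
  = (3.418)² · (0.2475 + 0.2400) / 0.0225
  = 11.6827 · 0.4875 / 0.0225
  = 253.13
Design effect: 1.54 × 253.13 = 389.81.
Round up → n = 390 per group.

n = 390 per group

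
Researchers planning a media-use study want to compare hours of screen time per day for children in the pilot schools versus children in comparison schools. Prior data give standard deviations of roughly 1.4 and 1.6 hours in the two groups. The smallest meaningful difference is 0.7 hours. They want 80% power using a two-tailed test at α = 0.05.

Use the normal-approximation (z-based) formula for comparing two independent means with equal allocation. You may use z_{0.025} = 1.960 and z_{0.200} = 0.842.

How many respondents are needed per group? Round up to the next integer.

n = (z_{α/2} + z_β)² · (σ₁² + σ₂²) / δ²
  = (1.960 + 0.842)² · (1.4² + 1.6² = 4.52) / 0.7²
  = 7.8512 · 4.52 / 0.49
  = 72.42
Round up → n = 73 per group.

n = 73 per group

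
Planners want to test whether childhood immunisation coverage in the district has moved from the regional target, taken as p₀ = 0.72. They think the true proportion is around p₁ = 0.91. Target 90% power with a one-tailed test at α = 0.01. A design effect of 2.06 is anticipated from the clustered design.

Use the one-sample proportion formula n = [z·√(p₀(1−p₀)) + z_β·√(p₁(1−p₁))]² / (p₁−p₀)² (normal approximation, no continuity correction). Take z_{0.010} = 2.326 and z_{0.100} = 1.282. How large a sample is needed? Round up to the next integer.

n = [z_α·√(p₀q₀) + z_β·√(p₁q₁)]² / (p₁ − p₀)²
  = [2.326·√(0.72·0.28) + 1.282·√(0.91·0.09)]² / (0.19)²
  = [2.326·0.4490 + 1.282·0.2862]² / 0.0361
  = [1.4113]² / 0.0361
  = 55.17
Design effect: 2.06 × 55.17 = 113.65.
Round up → n = 114.

n = 114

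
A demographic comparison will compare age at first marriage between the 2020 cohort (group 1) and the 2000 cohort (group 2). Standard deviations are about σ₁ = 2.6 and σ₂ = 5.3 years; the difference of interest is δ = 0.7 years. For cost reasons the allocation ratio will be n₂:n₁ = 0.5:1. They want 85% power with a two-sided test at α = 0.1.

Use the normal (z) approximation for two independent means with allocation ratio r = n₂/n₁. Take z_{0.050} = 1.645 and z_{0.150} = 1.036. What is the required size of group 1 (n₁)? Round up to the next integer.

n₁ = 924

n₁ = (z_{α/2} + z_β)² · (σ₁² + σ₂²/r) / δ²
   = (1.645 + 1.036)² · (2.6² + 5.3²/0.5) / 0.7²
   = 7.1878 · (6.76 + 56.18) / 0.49
   = 7.1878 · 62.94 / 0.49
   = 923.26
Round up → n₁ = 924; n₂ = r·n₁ = 0.5 × 924 = 462.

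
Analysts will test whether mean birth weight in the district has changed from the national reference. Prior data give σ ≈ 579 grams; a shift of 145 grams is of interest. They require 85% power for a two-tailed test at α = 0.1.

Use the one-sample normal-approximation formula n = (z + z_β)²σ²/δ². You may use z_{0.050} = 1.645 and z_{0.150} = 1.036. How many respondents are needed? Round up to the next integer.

n = (z_{α/2} + z_β)² · σ² / δ²
  = (1.645 + 1.036)² · 579² / 145²
  = 7.1878 · 335241 / 21025
  = 114.61
Round up → n = 115.

n = 115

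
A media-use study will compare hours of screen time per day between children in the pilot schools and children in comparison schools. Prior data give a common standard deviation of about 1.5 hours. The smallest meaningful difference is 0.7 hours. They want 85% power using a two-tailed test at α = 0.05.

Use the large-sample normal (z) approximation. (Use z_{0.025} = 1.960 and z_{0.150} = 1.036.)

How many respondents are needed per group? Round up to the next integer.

n = (z_{α/2} + z_β)² · (σ₁² + σ₂²) / δ²
  = (1.960 + 1.036)² · (2·1.5² = 4.5) / 0.7²
  = 8.9760 · 4.5 / 0.49
  = 82.43
Round up → n = 83 per group.

n = 83 per group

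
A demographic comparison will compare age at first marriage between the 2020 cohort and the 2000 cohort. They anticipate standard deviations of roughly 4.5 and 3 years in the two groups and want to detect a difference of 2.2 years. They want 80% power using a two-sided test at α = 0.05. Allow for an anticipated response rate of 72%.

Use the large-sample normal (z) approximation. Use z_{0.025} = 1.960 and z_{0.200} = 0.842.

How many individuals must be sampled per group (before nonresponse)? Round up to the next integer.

n = (z_{α/2} + z_β)² · (σ₁² + σ₂²) / δ²
  = (1.960 + 0.842)² · (4.5² + 3² = 29.25) / 2.2²
  = 7.8512 · 29.25 / 4.84
  = 47.45
Adjust for 72% response: 47.45 / 0.72 = 65.90.
Round up → n = 66 per group.

n = 66 per group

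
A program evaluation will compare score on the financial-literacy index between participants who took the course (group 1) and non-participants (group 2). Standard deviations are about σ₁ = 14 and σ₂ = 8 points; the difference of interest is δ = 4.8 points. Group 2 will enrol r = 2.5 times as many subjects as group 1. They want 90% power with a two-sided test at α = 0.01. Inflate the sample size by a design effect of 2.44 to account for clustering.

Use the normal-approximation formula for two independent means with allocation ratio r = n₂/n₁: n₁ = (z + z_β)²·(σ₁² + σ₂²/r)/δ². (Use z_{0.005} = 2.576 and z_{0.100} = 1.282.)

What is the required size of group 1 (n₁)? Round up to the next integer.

n₁ = (z_{α/2} + z_β)² · (σ₁² + σ₂²/r) / δ²
   = (2.576 + 1.282)² · (14² + 8²/2.5) / 4.8²
   = 14.8842 · (196 + 25.6) / 23.04
   = 14.8842 · 221.6 / 23.04
   = 143.16
Design effect: 2.44 × 143.16 = 349.30.
Round up → n₁ = 350; n₂ = r·n₁ = 2.5 × 350 = 875.

n₁ = 350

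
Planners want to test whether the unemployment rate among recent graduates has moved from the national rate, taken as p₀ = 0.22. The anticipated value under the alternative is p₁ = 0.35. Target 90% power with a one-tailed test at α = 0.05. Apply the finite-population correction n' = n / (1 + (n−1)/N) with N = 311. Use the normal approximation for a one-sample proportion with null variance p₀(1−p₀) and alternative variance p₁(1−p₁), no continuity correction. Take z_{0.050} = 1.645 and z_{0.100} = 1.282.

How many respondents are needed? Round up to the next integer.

n = 76

n = [z_α·√(p₀q₀) + z_β·√(p₁q₁)]² / (p₁ − p₀)²
  = [1.645·√(0.22·0.78) + 1.282·√(0.35·0.65)]² / (0.13)²
  = [1.645·0.4142 + 1.282·0.4770]² / 0.0169
  = [1.2929]² / 0.0169
  = 98.91
Finite-population correction (N = 311): 98.91 / (1 + (98.91 − 1)/311) = 75.23.
Round up → n = 76.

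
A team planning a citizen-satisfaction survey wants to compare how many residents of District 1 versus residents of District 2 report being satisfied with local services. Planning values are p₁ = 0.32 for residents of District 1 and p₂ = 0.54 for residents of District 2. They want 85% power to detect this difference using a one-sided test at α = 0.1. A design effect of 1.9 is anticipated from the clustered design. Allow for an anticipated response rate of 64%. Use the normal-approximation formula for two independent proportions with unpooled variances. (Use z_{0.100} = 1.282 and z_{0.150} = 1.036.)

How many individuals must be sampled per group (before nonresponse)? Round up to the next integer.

n = (z_α + z_β)² · [p₁(1−p₁) + p₂(1−p₂)] / (p₁ − p₂)²
  = (1.282 + 1.036)² · (0.32·0.68 + 0.54·0.46) / (-0.22)²
  = (2.318)² · (0.2176 + 0.2484) / 0.0484
  = 5.3731 · 0.4660 / 0.0484
  = 51.73
Design effect: 1.9 × 51.73 = 98.29.
Adjust for 64% response: 98.29 / 0.64 = 153.58.
Round up → n = 154 per group.

n = 154 per group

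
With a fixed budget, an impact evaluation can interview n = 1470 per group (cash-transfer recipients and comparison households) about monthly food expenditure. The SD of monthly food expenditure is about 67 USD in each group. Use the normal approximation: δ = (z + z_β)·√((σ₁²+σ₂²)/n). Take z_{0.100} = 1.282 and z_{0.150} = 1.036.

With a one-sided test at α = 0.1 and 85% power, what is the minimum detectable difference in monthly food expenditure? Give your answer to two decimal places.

Minimum detectable difference ≈ 5.73 USD

δ = (z_α + z_β) · √((σ₁²+σ₂²)/n)
  = (1.282 + 1.036) · √(8978/1470)
  = 2.318 · √6.1075
  = 2.318 · 2.4713
  = 5.7285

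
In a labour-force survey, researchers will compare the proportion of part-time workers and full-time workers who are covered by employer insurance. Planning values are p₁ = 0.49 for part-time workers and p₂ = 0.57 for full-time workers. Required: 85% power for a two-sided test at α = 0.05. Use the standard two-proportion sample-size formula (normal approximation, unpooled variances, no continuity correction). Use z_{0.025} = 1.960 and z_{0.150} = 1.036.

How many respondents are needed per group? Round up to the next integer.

n = 695 per group

n = (z_{α/2} + z_β)² · [p₁(1−p₁) + p₂(1−p₂)] / (p₁ − p₂)²
  = (1.960 + 1.036)² · (0.49·0.51 + 0.57·0.43) / (-0.08)²
  = (2.996)² · (0.2499 + 0.2451) / 0.0064
  = 8.9760 · 0.4950 / 0.0064
  = 694.24
Round up → n = 695 per group.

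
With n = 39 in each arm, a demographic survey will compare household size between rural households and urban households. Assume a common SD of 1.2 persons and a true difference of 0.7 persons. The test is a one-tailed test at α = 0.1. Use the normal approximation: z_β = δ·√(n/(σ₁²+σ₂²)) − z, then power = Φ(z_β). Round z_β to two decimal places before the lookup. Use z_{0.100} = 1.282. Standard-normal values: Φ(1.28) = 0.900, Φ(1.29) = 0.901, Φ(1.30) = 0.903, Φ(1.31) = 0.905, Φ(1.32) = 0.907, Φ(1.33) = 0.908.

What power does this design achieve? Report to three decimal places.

z_β = δ·√(n/(σ₁²+σ₂²)) − z_α
    = 0.7 · √(39/2.88) − 1.282
    = 0.7 · 3.67990 − 1.282
    = 2.5759 − 1.282 = 1.2939 → 1.29
Power = Φ(1.29) = 0.901.

Power ≈ 0.901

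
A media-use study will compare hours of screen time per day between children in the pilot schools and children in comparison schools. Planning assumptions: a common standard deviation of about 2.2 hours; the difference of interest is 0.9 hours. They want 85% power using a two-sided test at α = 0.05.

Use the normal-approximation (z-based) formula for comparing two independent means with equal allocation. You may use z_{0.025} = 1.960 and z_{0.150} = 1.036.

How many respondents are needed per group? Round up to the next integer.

n = (z_{α/2} + z_β)² · (σ₁² + σ₂²) / δ²
  = (1.960 + 1.036)² · (2·2.2² = 9.68) / 0.9²
  = 8.9760 · 9.68 / 0.81
  = 107.27
Round up → n = 108 per group.

n = 108 per group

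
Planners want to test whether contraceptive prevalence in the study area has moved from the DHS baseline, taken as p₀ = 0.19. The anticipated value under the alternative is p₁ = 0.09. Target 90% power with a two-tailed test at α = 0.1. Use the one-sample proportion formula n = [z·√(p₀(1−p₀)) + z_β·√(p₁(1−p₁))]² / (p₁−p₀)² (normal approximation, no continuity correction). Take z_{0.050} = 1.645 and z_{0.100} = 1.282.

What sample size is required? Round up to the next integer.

n = 103

n = [z_{α/2}·√(p₀q₀) + z_β·√(p₁q₁)]² / (p₁ − p₀)²
  = [1.645·√(0.19·0.81) + 1.282·√(0.09·0.91)]² / (-0.10)²
  = [1.645·0.3923 + 1.282·0.2862]² / 0.0100
  = [1.0122]² / 0.0100
  = 102.46
Round up → n = 103.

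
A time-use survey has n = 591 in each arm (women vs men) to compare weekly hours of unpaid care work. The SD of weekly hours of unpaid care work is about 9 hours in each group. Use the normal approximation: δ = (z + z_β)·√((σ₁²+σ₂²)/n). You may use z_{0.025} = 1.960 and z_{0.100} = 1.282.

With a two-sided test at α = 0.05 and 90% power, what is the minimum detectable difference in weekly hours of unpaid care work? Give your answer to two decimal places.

δ = (z_{α/2} + z_β) · √((σ₁²+σ₂²)/n)
  = (1.960 + 1.282) · √(162/591)
  = 3.242 · √0.27411
  = 3.242 · 0.5236
  = 1.6974

Minimum detectable difference ≈ 1.70 hours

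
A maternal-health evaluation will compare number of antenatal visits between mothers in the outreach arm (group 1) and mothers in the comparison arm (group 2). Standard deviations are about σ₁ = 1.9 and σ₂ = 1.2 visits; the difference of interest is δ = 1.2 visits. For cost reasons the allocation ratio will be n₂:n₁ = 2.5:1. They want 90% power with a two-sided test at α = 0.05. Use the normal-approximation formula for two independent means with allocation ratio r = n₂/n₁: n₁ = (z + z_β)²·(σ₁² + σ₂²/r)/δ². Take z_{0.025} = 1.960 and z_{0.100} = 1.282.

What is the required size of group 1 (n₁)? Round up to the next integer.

n₁ = (z_{α/2} + z_β)² · (σ₁² + σ₂²/r) / δ²
   = (1.960 + 1.282)² · (1.9² + 1.2²/2.5) / 1.2²
   = 10.5106 · (3.61 + 0.576) / 1.44
   = 10.5106 · 4.186 / 1.44
   = 30.55
Round up → n₁ = 31; n₂ = r·n₁ = 2.5 × 31 = 78.

n₁ = 31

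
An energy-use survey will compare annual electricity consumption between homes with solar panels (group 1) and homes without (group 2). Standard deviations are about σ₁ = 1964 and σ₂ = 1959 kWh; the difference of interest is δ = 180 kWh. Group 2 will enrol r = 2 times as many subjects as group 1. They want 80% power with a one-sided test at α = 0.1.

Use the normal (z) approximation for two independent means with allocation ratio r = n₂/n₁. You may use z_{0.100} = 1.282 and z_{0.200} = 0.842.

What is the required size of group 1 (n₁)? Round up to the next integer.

n₁ = (z_α + z_β)² · (σ₁² + σ₂²/r) / δ²
   = (1.282 + 0.842)² · (1964² + 1959²/2) / 180²
   = 4.5114 · (3857296 + 1918840.5) / 32400
   = 4.5114 · 5776136.5 / 32400
   = 804.27
Round up → n₁ = 805; n₂ = r·n₁ = 2 × 805 = 1610.

n₁ = 805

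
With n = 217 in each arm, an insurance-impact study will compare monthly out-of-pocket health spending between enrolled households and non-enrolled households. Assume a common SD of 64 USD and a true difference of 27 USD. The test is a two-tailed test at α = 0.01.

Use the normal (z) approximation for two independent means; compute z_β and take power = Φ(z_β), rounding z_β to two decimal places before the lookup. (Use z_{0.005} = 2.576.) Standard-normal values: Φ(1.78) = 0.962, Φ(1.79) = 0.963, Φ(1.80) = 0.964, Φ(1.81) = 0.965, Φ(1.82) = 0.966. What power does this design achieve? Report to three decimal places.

Power ≈ 0.966

z_β = δ·√(n/(σ₁²+σ₂²)) − z_{α/2}
    = 27 · √(217/8192) − 2.576
    = 27 · 0.16276 − 2.576
    = 4.3944 − 2.576 = 1.8184 → 1.82
Power = Φ(1.82) = 0.966.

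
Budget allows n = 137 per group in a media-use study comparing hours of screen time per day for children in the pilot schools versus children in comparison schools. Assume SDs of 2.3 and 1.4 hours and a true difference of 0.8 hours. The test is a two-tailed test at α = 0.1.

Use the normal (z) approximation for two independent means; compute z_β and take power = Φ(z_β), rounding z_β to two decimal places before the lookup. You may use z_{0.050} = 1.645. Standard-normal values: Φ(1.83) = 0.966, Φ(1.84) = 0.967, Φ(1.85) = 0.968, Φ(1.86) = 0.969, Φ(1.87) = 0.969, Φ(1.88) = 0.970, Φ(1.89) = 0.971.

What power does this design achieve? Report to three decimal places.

z_β = δ·√(n/(σ₁²+σ₂²)) − z_{α/2}
    = 0.8 · √(137/7.25) − 1.645
    = 0.8 · 4.34702 − 1.645
    = 3.4776 − 1.645 = 1.8326 → 1.83
Power = Φ(1.83) = 0.966.

Power ≈ 0.966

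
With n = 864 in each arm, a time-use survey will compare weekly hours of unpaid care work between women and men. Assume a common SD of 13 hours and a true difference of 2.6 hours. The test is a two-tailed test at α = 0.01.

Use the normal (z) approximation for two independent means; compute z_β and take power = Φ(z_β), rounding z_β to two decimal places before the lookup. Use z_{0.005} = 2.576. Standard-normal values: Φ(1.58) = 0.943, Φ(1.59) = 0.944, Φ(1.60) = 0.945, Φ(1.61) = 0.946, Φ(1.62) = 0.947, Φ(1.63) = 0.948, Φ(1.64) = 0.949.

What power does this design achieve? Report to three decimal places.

z_β = δ·√(n/(σ₁²+σ₂²)) − z_{α/2}
    = 2.6 · √(864/338) − 2.576
    = 2.6 · 1.59882 − 2.576
    = 4.1569 − 2.576 = 1.5809 → 1.58
Power = Φ(1.58) = 0.943.

Power ≈ 0.943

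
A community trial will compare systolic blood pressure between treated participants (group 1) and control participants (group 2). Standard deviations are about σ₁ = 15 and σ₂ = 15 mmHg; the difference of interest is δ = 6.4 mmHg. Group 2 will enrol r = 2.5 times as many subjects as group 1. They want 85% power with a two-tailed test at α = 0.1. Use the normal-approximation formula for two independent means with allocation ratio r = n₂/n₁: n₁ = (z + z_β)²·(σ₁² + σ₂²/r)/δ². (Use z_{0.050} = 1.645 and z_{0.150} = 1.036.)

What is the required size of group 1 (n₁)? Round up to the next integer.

n₁ = 56

n₁ = (z_{α/2} + z_β)² · (σ₁² + σ₂²/r) / δ²
   = (1.645 + 1.036)² · (15² + 15²/2.5) / 6.4²
   = 7.1878 · (225 + 90) / 40.96
   = 7.1878 · 315 / 40.96
   = 55.28
Round up → n₁ = 56; n₂ = r·n₁ = 2.5 × 56 = 140.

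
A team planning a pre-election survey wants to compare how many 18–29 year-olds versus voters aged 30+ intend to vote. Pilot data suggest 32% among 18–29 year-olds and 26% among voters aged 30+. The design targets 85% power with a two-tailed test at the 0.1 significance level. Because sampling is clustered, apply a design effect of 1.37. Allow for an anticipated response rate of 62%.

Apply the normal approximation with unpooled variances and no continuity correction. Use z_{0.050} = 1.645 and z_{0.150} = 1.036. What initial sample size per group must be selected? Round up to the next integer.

n = 1809 per group

n = (z_{α/2} + z_β)² · [p₁(1−p₁) + p₂(1−p₂)] / (p₁ − p₂)²
  = (1.645 + 1.036)² · (0.32·0.68 + 0.26·0.74) / (0.06)²
  = (2.681)² · (0.2176 + 0.1924) / 0.0036
  = 7.1878 · 0.4100 / 0.0036
  = 818.61
Design effect: 1.37 × 818.61 = 1121.49.
Adjust for 62% response: 1121.49 / 0.62 = 1808.86.
Round up → n = 1809 per group.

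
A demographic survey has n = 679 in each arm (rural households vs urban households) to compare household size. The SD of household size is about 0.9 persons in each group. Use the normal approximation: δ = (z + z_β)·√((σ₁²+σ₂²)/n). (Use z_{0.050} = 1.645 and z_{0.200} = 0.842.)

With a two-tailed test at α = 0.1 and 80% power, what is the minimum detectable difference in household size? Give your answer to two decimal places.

δ = (z_{α/2} + z_β) · √((σ₁²+σ₂²)/n)
  = (1.645 + 0.842) · √(1.62/679)
  = 2.487 · √0.00239
  = 2.487 · 0.0488
  = 0.1215

Minimum detectable difference ≈ 0.12 persons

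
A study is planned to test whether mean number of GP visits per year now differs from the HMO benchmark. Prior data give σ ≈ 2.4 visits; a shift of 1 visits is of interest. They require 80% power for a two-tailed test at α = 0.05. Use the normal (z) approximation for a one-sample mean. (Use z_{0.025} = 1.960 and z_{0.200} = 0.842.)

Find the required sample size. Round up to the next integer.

n = 46

n = (z_{α/2} + z_β)² · σ² / δ²
  = (1.960 + 0.842)² · 2.4² / 1²
  = 7.8512 · 5.76 / 1
  = 45.22
Round up → n = 46.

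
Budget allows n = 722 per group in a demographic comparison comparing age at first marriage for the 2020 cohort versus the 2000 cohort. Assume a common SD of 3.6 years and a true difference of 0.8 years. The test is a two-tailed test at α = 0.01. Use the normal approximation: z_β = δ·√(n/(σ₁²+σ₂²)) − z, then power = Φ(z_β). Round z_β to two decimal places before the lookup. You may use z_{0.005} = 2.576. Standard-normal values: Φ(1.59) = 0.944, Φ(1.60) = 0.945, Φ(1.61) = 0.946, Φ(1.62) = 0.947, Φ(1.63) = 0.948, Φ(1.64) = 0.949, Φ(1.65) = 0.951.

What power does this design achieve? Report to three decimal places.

z_β = δ·√(n/(σ₁²+σ₂²)) − z_{α/2}
    = 0.8 · √(722/25.92) − 2.576
    = 0.8 · 5.27778 − 2.576
    = 4.2222 − 2.576 = 1.6462 → 1.65
Power = Φ(1.65) = 0.951.

Power ≈ 0.951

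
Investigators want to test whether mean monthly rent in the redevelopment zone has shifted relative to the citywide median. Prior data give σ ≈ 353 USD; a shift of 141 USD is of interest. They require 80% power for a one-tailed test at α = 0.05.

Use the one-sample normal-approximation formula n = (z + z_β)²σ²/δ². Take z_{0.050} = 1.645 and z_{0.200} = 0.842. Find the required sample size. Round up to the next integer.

n = (z_α + z_β)² · σ² / δ²
  = (1.645 + 0.842)² · 353² / 141²
  = 6.1852 · 124609 / 19881
  = 38.77
Round up → n = 39.

n = 39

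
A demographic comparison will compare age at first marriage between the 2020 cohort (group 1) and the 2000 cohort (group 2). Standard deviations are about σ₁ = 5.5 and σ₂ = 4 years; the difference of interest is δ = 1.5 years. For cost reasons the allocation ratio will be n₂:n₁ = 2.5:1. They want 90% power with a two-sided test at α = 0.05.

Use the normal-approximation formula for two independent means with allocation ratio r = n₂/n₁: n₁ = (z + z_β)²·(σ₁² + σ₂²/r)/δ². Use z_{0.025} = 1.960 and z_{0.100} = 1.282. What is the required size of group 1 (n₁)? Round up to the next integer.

n₁ = (z_{α/2} + z_β)² · (σ₁² + σ₂²/r) / δ²
   = (1.960 + 1.282)² · (5.5² + 4²/2.5) / 1.5²
   = 10.5106 · (30.25 + 6.4) / 2.25
   = 10.5106 · 36.65 / 2.25
   = 171.21
Round up → n₁ = 172; n₂ = r·n₁ = 2.5 × 172 = 430.

n₁ = 172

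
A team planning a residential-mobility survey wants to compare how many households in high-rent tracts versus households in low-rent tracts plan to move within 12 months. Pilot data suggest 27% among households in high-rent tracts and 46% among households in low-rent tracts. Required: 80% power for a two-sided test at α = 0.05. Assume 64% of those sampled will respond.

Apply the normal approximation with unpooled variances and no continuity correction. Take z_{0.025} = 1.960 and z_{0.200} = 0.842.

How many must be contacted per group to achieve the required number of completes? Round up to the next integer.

n = (z_{α/2} + z_β)² · [p₁(1−p₁) + p₂(1−p₂)] / (p₁ − p₂)²
  = (1.960 + 0.842)² · (0.27·0.73 + 0.46·0.54) / (-0.19)²
  = (2.802)² · (0.1971 + 0.2484) / 0.0361
  = 7.8512 · 0.4455 / 0.0361
  = 96.89
Adjust for 64% response: 96.89 / 0.64 = 151.39.
Round up → n = 152 per group.

n = 152 per group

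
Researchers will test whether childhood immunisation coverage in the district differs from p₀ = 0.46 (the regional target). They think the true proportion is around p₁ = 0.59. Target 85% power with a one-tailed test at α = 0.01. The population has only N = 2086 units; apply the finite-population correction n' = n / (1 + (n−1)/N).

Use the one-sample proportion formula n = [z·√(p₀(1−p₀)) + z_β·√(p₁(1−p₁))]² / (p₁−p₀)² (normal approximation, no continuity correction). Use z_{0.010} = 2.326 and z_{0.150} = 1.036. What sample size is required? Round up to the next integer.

n = 153

n = [z_α·√(p₀q₀) + z_β·√(p₁q₁)]² / (p₁ − p₀)²
  = [2.326·√(0.46·0.54) + 1.036·√(0.59·0.41)]² / (0.13)²
  = [2.326·0.4984 + 1.036·0.4918]² / 0.0169
  = [1.6688]² / 0.0169
  = 164.79
Finite-population correction (N = 2086): 164.79 / (1 + (164.79 − 1)/2086) = 152.79.
Round up → n = 153.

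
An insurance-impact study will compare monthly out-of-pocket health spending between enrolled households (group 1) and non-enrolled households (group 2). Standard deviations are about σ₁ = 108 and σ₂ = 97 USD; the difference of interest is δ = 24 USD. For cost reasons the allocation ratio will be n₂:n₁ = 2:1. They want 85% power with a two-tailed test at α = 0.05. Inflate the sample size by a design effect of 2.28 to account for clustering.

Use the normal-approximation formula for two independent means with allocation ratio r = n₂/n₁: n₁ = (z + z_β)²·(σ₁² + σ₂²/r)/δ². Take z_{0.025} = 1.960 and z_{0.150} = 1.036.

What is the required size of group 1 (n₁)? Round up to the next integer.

n₁ = (z_{α/2} + z_β)² · (σ₁² + σ₂²/r) / δ²
   = (1.960 + 1.036)² · (108² + 97²/2) / 24²
   = 8.9760 · (11664 + 4704.5) / 576
   = 8.9760 · 16368.5 / 576
   = 255.08
Design effect: 2.28 × 255.08 = 581.57.
Round up → n₁ = 582; n₂ = r·n₁ = 2 × 582 = 1164.

n₁ = 582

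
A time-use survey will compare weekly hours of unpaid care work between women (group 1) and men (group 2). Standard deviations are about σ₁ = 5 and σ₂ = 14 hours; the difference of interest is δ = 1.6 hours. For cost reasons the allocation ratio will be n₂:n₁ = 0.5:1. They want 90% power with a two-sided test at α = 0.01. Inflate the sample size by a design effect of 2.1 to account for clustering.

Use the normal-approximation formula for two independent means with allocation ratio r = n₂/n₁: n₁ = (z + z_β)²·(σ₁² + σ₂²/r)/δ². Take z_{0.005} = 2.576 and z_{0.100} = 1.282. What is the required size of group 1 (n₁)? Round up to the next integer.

n₁ = (z_{α/2} + z_β)² · (σ₁² + σ₂²/r) / δ²
   = (2.576 + 1.282)² · (5² + 14²/0.5) / 1.6²
   = 14.8842 · (25 + 392) / 2.56
   = 14.8842 · 417 / 2.56
   = 2424.49
Design effect: 2.1 × 2424.49 = 5091.43.
Round up → n₁ = 5092; n₂ = r·n₁ = 0.5 × 5092 = 2546.

n₁ = 5092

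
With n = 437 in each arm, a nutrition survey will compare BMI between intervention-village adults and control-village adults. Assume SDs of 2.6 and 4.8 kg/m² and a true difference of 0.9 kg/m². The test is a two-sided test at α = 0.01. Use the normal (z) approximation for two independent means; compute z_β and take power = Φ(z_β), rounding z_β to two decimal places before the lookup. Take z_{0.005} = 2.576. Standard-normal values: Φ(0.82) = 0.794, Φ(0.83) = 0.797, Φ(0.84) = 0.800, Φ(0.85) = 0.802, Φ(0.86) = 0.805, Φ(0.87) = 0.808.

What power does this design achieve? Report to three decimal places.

z_β = δ·√(n/(σ₁²+σ₂²)) − z_{α/2}
    = 0.9 · √(437/29.8) − 2.576
    = 0.9 · 3.82942 − 2.576
    = 3.4465 − 2.576 = 0.8705 → 0.87
Power = Φ(0.87) = 0.808.

Power ≈ 0.808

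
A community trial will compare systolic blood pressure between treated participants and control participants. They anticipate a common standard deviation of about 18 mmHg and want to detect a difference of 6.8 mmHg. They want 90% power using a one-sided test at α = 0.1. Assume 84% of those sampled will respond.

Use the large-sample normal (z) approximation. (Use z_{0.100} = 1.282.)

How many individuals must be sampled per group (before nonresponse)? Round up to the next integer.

n = (z_α + z_β)² · (σ₁² + σ₂²) / δ²
  = (1.282 + 1.282)² · (2·18² = 648) / 6.8²
  = 6.5741 · 648 / 46.24
  = 92.13
Adjust for 84% response: 92.13 / 0.84 = 109.68.
Round up → n = 110 per group.

n = 110 per group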